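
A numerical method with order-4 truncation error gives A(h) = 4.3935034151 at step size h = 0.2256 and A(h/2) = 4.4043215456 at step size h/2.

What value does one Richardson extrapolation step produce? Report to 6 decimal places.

4.405043

r = 4: numerator weight 16, denominator 15.
16*4.4043215456 = 70.4691447296; 70.4691447296 − 4.3935034151 = 66.0756413145
66.0756413145 ÷ 15 = 4.4050427543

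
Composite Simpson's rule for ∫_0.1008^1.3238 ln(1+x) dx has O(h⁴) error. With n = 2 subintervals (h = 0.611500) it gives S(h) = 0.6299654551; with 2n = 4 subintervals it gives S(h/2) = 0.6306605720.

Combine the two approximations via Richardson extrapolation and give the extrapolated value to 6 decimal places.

0.630707

Method order is 4; weight 2^4 = 16.
2^4·A(h/2) = 10.0905691520; minus A(h) gives 9.4606036969.
R = 9.4606036969/15 = 0.6307069131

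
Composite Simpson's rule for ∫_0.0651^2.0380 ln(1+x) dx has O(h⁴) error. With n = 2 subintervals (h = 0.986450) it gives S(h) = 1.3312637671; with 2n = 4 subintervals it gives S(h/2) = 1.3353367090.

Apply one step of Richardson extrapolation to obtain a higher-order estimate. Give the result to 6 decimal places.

With r = 4 the leading error scales as h^4, so the weight is 2^4 = 16.
Numerator 16 × A(h/2) − A(h) = 16 × 1.3353367090 − 1.3312637671 = 20.0341235769
(16 × 1.3353367090 − 1.3312637671)/(16 − 1) = 1.3356082385
Gap between inputs: 4.073e-03; correction applied: +0.0002715295.

1.335608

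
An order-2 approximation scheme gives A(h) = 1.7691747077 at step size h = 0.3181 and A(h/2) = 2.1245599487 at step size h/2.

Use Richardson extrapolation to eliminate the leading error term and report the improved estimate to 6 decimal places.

2.243022

Leading term ∝ h^2; use weight 4 = 2^2.
4·2.1245599487 = 8.4982397948; subtract 1.7691747077 → 6.7290650871
(4·2.1245599487 − 1.7691747077)/(4 − 1) = 2.2430216957
Correction |R − A(h/2)| = 1.185e-01; gap |A(h/2) − A(h)| = 3.554e-01.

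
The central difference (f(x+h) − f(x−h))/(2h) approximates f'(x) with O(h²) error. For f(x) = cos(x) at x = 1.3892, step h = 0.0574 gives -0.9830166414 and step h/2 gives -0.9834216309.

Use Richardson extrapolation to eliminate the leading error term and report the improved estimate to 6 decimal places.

r = 2, so 2^r = 4.
Top: 4(-0.9834216309) − (-0.9830166414) = -2.9506698822
Denominator 4 − 1 = 3.
Extrapolated: (-2.9506698822) / 3 = -0.9835566274

-0.983557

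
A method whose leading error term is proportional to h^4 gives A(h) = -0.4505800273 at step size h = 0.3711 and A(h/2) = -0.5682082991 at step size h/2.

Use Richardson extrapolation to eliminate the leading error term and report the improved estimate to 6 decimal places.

Error is O(h^4); halving h shrinks it by 2^4 = 16.
Weighted: (-9.0913327856) − (-0.4505800273) = -8.6407527583
Denominator 16 − 1 = 15.
So the Richardson estimate is -0.5760501839.

-0.576050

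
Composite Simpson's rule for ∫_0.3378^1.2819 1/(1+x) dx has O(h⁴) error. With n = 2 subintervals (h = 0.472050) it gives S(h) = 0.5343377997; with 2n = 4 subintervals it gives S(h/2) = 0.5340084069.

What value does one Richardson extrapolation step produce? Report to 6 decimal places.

Error is O(h^4); halving h shrinks it by 2^4 = 16.
Numerator 16×A(h/2) − A(h) = 16×0.5340084069 − 0.5343377997 = 8.0097967107
(16×0.5340084069 − 0.5343377997)/(16 − 1) = 0.5339864474
Correction |R − A(h/2)| = 2.196e-05; gap |A(h/2) − A(h)| = 3.294e-04.

0.533986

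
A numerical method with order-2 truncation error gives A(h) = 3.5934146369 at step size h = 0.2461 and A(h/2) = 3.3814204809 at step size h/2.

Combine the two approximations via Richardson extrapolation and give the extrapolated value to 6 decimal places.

The method has order 2: 2^2 = 4.
4·3.3814204809 − 3.5934146369 = 9.9322672867
Denominator 4 − 1 = 3.
So the Richardson estimate is 3.3107557622.
Shift from A(h/2): −0.0706647187.

3.310756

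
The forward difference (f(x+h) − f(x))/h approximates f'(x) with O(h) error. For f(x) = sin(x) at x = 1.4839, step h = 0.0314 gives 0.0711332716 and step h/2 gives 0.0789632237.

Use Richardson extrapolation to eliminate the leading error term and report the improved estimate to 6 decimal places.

0.086793

r = 1: numerator weight 2, denominator 1.
Difference of the inputs: 0.0789632237 − 0.0711332716 = 0.0078299521
Divide by 2^1 − 1 = 1: 0.0078299521/1 = 0.0078299521
R = A(h/2) + (A(h/2) − A(h))/1 = 0.0789632237 + 0.0078299521 = 0.0867931758
Correction |R − A(h/2)| = 7.830e-03; gap |A(h/2) − A(h)| = 7.830e-03.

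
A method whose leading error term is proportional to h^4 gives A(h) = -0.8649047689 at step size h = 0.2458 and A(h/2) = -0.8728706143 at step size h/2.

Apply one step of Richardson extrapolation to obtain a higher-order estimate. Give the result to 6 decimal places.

-0.873402

r = 4: numerator weight 16, denominator 15.
A(h/2) − A(h) = -0.8728706143 − (-0.8649047689) = -0.0079658454
Divide by 2^4 − 1 = 15: (-0.0079658454)/15 = -0.0005310564
R = -0.8728706143 − 0.0005310564 = -0.8734016707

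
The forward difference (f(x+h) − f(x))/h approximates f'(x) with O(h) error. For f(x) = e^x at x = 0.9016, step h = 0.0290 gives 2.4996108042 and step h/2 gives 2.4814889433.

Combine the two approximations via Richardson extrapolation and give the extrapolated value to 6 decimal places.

2.463367

With r = 1 the leading error scales as h^1, so the weight is 2^1 = 2.
2^1*A(h/2) = 4.9629778866; minus A(h) gives 2.4633670824.
Extrapolated: 2.4633670824 / 1 = 2.4633670824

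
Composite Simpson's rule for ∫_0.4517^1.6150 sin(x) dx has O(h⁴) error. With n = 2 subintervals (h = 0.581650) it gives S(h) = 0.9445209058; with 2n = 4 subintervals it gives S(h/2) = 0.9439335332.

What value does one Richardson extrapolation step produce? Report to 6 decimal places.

Leading term ∝ h^4; use weight 16 = 2^4.
16·0.9439335332 − 0.9445209058 = 14.1584156254
Extrapolated: 14.1584156254 / 15 = 0.9438943750

0.943894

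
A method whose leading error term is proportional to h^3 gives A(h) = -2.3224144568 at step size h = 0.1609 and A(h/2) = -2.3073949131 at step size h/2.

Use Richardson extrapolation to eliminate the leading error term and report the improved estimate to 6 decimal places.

Error is O(h^3); halving h shrinks it by 2^3 = 8.
8×(-2.3073949131) = -18.4591593048; subtract (-2.3224144568) → -16.1367448480
Divide by 2^3 − 1 = 7.
(8×(-2.3073949131) − (-2.3224144568))/(8 − 1) = -2.3052492640
Correction |R − A(h/2)| = 2.146e-03; gap |A(h/2) − A(h)| = 1.502e-02.

-2.305249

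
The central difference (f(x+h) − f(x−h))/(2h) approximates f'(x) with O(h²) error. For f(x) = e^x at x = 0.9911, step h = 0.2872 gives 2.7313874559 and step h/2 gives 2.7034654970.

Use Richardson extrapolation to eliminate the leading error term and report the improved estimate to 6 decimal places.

Order 2 gives 2^r = 4 and 2^r − 1 = 3.
2^2·A(h/2) = 10.8138619880; minus A(h) gives 8.0824745321.
Divide by 2^2 − 1 = 3.
Extrapolated: 8.0824745321 / 3 = 2.6941581774
Correction |R − A(h/2)| = 9.307e-03; gap |A(h/2) − A(h)| = 2.792e-02.

2.694158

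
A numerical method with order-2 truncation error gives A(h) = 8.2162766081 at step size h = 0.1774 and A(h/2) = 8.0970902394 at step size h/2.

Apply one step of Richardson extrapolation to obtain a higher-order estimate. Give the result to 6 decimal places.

Error is O(h^2); halving h shrinks it by 2^2 = 4.
4*8.0970902394 − 8.2162766081 = 24.1720843495
Denominator 4 − 1 = 3.
24.1720843495 ÷ 3 = 8.0573614498

8.057361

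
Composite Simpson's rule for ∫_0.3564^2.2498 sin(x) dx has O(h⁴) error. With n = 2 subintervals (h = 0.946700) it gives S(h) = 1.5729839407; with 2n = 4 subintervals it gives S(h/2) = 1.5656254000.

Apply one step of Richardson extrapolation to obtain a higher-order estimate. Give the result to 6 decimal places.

1.565135

Method order is 4; weight 2^4 = 16.
Difference of the inputs: 1.5656254000 − 1.5729839407 = -0.0073585407
Divide by 2^4 − 1 = 15: (-0.0073585407)/15 = -0.0004905694
R = A(h/2) + (A(h/2) − A(h))/15 = 1.5656254000 − 0.0004905694 = 1.5651348306
Shift from A(h/2): −0.0004905694.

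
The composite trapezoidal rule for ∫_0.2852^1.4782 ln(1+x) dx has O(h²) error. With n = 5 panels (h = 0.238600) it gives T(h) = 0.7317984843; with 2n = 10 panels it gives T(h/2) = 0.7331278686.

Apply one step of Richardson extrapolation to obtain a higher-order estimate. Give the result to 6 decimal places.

The method has order 2: 2^2 = 4.
Weighted: 2.9325114744 − 0.7317984843 = 2.2007129901
Denominator 4 − 1 = 3.
R = 2.2007129901/3 = 0.7335709967
Shift from A(h/2): +0.0004431281.

0.733571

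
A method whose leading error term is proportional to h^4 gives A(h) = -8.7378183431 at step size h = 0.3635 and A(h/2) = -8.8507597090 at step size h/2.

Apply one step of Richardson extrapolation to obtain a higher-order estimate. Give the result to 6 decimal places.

-8.858289

The method has order 4: 2^4 = 16.
16×(-8.8507597090) = -141.6121553440; (-141.6121553440) − (-8.7378183431) = -132.8743370009
Extrapolated: (-132.8743370009) / 15 = -8.8582891334
Shift from A(h/2): −0.0075294244.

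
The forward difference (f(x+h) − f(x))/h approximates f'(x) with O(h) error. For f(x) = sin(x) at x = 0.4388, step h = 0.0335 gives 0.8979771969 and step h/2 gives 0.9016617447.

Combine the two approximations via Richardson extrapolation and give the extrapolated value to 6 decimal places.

0.905346

Order 1 gives 2^r = 2 and 2^r − 1 = 1.
2×0.9016617447 − 0.8979771969 = 0.9053462925
(2×0.9016617447 − 0.8979771969)/(2 − 1) = 0.9053462925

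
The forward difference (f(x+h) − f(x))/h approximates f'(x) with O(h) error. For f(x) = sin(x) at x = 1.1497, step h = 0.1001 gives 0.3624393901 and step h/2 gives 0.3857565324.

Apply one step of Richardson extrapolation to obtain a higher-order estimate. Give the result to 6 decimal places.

0.409074

Order 1 gives 2^r = 2 and 2^r − 1 = 1.
A(h/2) − A(h) = 0.3857565324 − 0.3624393901 = 0.0233171423
Divide by 2^1 − 1 = 1: 0.0233171423/1 = 0.0233171423
R = A(h/2) + (A(h/2) − A(h))/1 = 0.3857565324 + 0.0233171423 = 0.4090736747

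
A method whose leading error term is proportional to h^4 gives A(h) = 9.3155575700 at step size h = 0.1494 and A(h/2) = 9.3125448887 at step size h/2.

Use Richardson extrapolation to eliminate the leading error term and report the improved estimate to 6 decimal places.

r = 4, so 2^r = 16.
16*9.3125448887 = 149.0007182192; 149.0007182192 − 9.3155575700 = 139.6851606492
Divide by 2^4 − 1 = 15.
139.6851606492 ÷ 15 = 9.3123440433

9.312344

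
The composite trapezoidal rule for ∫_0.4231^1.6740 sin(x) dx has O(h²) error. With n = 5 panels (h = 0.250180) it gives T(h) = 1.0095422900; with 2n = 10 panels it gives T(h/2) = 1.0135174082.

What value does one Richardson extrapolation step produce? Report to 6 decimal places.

Method order is 2; weight 2^2 = 4.
4×1.0135174082 = 4.0540696328; subtract 1.0095422900 → 3.0445273428
R = 3.0445273428/3 = 1.0148424476
Correction |R − A(h/2)| = 1.325e-03; gap |A(h/2) − A(h)| = 3.975e-03.

1.014842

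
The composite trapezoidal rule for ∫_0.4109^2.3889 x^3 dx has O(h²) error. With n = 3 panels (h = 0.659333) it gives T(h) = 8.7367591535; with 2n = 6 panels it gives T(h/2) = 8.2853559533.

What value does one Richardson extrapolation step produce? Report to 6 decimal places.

8.134888

Method order is 2; weight 2^2 = 4.
4 × 8.2853559533 = 33.1414238132; 33.1414238132 − 8.7367591535 = 24.4046646597
24.4046646597 ÷ 3 = 8.1348882199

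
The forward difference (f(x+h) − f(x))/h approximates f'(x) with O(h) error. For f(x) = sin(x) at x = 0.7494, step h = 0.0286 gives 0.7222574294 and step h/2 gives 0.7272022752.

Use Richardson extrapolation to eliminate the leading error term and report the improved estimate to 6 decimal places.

r = 1, so 2^r = 2.
2^1 × A(h/2) = 1.4544045504; minus A(h) gives 0.7321471210.
R = 0.7321471210/1 = 0.7321471210
Correction |R − A(h/2)| = 4.945e-03; gap |A(h/2) − A(h)| = 4.945e-03.

0.732147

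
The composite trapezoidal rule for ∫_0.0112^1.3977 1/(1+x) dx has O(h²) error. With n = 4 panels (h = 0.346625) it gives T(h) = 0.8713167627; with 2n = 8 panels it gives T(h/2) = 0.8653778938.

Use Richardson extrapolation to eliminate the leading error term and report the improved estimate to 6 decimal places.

0.863398

Error is O(h^2); halving h shrinks it by 2^2 = 4.
Top: 4(0.8653778938) − (0.8713167627) = 2.5901948125
2.5901948125 ÷ 3 = 0.8633982708
Shift from A(h/2): −0.0019796230.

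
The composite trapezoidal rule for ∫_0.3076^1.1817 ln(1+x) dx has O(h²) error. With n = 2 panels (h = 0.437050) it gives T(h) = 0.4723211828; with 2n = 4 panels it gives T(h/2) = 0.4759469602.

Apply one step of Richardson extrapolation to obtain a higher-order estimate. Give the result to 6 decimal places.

Method order is 2; weight 2^2 = 4.
4·0.4759469602 = 1.9037878408; 1.9037878408 − 0.4723211828 = 1.4314666580
R = 1.4314666580/3 = 0.4771555527

0.477156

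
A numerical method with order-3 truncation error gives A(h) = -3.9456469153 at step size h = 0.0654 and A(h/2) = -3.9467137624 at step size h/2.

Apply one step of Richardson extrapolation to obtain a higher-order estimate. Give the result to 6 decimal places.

Method order is 3; weight 2^3 = 8.
A(h/2) − A(h) = -3.9467137624 − (-3.9456469153) = -0.0010668471
Divide by 2^3 − 1 = 7: (-0.0010668471)/7 = -0.0001524067
R = A(h/2) + (A(h/2) − A(h))/7 = -3.9467137624 − 0.0001524067 = -3.9468661691

-3.946866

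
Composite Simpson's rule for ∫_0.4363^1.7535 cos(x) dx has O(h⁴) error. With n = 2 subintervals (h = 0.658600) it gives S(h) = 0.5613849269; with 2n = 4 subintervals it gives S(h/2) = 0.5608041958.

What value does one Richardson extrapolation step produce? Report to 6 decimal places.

0.560765

r = 4, so 2^r = 16.
A(h/2) − A(h) = 0.5608041958 − 0.5613849269 = -0.0005807311
Correction (A(h/2) − A(h))/(16 − 1) = (-0.0005807311)/15 = -0.0000387154
R = A(h/2) + (A(h/2) − A(h))/15 = 0.5608041958 − 0.0000387154 = 0.5607654804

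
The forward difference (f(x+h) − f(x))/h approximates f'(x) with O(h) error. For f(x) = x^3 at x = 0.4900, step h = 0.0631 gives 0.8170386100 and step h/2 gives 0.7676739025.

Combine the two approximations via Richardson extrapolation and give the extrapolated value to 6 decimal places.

0.718309

Order 1 gives 2^r = 2 and 2^r − 1 = 1.
2 × 0.7676739025 = 1.5353478050; 1.5353478050 − 0.8170386100 = 0.7183091950
Extrapolated: 0.7183091950 / 1 = 0.7183091950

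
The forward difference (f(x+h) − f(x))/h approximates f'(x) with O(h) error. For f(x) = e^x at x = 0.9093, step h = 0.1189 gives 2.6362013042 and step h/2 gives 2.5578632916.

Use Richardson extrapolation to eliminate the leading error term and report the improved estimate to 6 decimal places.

2.479525

Order 1 gives 2^r = 2 and 2^r − 1 = 1.
2×2.5578632916 = 5.1157265832; subtract 2.6362013042 → 2.4795252790
Divide by 2^1 − 1 = 1.
2.4795252790 ÷ 1 = 2.4795252790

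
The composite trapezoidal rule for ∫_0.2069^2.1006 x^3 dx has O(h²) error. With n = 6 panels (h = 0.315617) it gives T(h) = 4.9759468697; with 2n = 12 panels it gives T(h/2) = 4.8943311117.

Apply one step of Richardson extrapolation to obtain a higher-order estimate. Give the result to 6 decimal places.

Order 2 gives 2^r = 4 and 2^r − 1 = 3.
Difference of the inputs: 4.8943311117 − 4.9759468697 = -0.0816157580
Divide by 2^2 − 1 = 3: (-0.0816157580)/3 = -0.0272052527
R = 4.8943311117 − 0.0272052527 = 4.8671258590
Shift from A(h/2): −0.0272052527.

4.867126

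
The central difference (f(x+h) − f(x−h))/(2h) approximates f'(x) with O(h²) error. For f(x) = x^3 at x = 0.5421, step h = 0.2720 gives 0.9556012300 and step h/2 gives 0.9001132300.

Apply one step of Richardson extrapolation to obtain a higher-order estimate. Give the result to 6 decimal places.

0.881617

Method order is 2; weight 2^2 = 4.
Numerator 4*A(h/2) − A(h) = 4*0.9001132300 − 0.9556012300 = 2.6448516900
2.6448516900 ÷ 3 = 0.8816172300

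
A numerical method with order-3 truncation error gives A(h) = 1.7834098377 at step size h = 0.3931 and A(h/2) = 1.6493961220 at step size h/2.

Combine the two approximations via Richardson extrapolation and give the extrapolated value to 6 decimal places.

r = 3: numerator weight 8, denominator 7.
2^3×A(h/2) = 13.1951689760; minus A(h) gives 11.4117591383.
Divide by 2^3 − 1 = 7.
R = 11.4117591383/7 = 1.6302513055
Correction |R − A(h/2)| = 1.914e-02; gap |A(h/2) − A(h)| = 1.340e-01.

1.630251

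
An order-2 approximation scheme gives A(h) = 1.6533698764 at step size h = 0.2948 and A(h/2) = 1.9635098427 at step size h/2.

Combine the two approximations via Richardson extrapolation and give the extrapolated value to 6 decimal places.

The method has order 2: 2^2 = 4.
Weighted: 7.8540393708 − 1.6533698764 = 6.2006694944
Denominator 4 − 1 = 3.
(4 × 1.9635098427 − 1.6533698764)/(4 − 1) = 2.0668898315
Shift from A(h/2): +0.1033799888.

2.066890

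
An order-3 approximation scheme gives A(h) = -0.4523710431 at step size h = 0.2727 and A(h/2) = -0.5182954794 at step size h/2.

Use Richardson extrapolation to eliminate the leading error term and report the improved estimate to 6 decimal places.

-0.527713

Leading term ∝ h^3; use weight 8 = 2^3.
Difference of the inputs: -0.5182954794 − (-0.4523710431) = -0.0659244363
Correction (A(h/2) − A(h))/(8 − 1) = (-0.0659244363)/7 = -0.0094177766
R = -0.5182954794 − 0.0094177766 = -0.5277132560
Shift from A(h/2): −0.0094177766.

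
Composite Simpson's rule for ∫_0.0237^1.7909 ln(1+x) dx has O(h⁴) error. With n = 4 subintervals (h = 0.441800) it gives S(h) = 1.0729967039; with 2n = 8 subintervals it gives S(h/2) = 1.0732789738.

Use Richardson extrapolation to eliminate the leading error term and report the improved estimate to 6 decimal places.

1.073298

The method has order 4: 2^4 = 16.
16*1.0732789738 = 17.1724635808; subtract 1.0729967039 → 16.0994668769
Denominator 16 − 1 = 15.
R = 16.0994668769/15 = 1.0732977918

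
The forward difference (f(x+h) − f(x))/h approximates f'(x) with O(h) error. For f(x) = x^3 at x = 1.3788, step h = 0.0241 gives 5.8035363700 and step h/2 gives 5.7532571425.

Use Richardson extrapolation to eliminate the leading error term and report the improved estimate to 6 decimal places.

Order 1 gives 2^r = 2 and 2^r − 1 = 1.
2 × 5.7532571425 = 11.5065142850; subtract 5.8035363700 → 5.7029779150
Extrapolated: 5.7029779150 / 1 = 5.7029779150
Shift from A(h/2): −0.0502792275.

5.702978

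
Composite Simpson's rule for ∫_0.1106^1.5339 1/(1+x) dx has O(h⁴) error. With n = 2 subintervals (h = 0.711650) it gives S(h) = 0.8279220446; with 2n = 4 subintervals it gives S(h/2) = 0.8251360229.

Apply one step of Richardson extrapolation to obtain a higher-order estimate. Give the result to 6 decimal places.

0.824950

Error is O(h^4); halving h shrinks it by 2^4 = 16.
16·0.8251360229 = 13.2021763664; subtract 0.8279220446 → 12.3742543218
Extrapolated: 12.3742543218 / 15 = 0.8249502881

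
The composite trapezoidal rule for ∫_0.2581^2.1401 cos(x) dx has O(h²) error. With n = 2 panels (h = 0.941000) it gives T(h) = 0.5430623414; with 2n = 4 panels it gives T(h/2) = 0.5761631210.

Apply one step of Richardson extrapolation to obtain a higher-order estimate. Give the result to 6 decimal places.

Error is O(h^2); halving h shrinks it by 2^2 = 4.
Top: 4(0.5761631210) − (0.5430623414) = 1.7615901426
(4×0.5761631210 − 0.5430623414)/(4 − 1) = 0.5871967142
Shift from A(h/2): +0.0110335932.

0.587197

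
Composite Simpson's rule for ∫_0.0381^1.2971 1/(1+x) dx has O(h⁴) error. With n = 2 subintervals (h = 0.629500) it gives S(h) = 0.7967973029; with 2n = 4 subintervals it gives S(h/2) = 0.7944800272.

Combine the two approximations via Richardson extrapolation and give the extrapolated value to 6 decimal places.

Error is O(h^4); halving h shrinks it by 2^4 = 16.
16·0.7944800272 = 12.7116804352; subtract 0.7967973029 → 11.9148831323
11.9148831323 ÷ 15 = 0.7943255422

0.794326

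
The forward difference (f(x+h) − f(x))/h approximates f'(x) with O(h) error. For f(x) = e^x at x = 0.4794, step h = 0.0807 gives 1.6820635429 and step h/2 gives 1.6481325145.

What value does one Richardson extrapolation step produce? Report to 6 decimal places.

The method has order 1: 2^1 = 2.
Weighted: 3.2962650290 − 1.6820635429 = 1.6142014861
R = 1.6142014861/1 = 1.6142014861
Correction |R − A(h/2)| = 3.393e-02; gap |A(h/2) − A(h)| = 3.393e-02.

1.614201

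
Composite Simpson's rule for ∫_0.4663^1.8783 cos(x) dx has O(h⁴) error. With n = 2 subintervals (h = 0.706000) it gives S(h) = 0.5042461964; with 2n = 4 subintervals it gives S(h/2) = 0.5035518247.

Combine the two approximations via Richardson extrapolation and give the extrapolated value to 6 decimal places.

0.503506

r = 4, so 2^r = 16.
16·0.5035518247 = 8.0568291952; 8.0568291952 − 0.5042461964 = 7.5525829988
R = 7.5525829988/15 = 0.5035055333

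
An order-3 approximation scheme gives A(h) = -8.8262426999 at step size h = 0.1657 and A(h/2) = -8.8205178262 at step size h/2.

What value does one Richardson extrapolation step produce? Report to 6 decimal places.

r = 3: numerator weight 8, denominator 7.
Top: 8(-8.8205178262) − (-8.8262426999) = -61.7378999097
Divide by 2^3 − 1 = 7.
R = (-61.7378999097)/7 = -8.8196999871

-8.819700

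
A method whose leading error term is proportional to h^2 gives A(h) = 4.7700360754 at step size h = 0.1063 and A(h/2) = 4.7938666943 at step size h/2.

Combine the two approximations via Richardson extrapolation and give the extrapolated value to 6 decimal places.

The method has order 2: 2^2 = 4.
4*4.7938666943 = 19.1754667772; 19.1754667772 − 4.7700360754 = 14.4054307018
Extrapolated: 14.4054307018 / 3 = 4.8018102339

4.801810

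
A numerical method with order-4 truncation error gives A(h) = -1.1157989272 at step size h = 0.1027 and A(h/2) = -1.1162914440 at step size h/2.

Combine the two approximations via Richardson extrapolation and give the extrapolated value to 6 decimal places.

-1.116324

Method order is 4; weight 2^4 = 16.
Numerator 16×A(h/2) − A(h) = 16×(-1.1162914440) − (-1.1157989272) = -16.7448641768
Divide by 2^4 − 1 = 15.
R = (-16.7448641768)/15 = -1.1163242785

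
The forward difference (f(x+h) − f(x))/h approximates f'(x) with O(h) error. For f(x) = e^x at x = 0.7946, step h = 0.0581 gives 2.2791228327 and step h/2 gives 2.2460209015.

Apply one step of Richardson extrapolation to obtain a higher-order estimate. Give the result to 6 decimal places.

The method has order 1: 2^1 = 2.
2·2.2460209015 = 4.4920418030; subtract 2.2791228327 → 2.2129189703
Denominator 2 − 1 = 1.
So the Richardson estimate is 2.2129189703.

2.212919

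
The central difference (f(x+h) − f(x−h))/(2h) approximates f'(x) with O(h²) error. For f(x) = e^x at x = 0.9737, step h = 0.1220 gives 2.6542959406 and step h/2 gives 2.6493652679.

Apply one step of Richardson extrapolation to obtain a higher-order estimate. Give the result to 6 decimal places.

With r = 2 the leading error scales as h^2, so the weight is 2^2 = 4.
Numerator 4*A(h/2) − A(h) = 4*2.6493652679 − 2.6542959406 = 7.9431651310
(4*2.6493652679 − 2.6542959406)/(4 − 1) = 2.6477217103

2.647722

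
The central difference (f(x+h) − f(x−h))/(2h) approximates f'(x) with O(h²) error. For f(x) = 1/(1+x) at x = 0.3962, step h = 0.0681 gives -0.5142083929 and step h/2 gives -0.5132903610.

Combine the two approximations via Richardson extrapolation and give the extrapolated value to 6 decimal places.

r = 2, so 2^r = 4.
4 × (-0.5132903610) = -2.0531614440; (-2.0531614440) − (-0.5142083929) = -1.5389530511
Denominator 4 − 1 = 3.
Extrapolated: (-1.5389530511) / 3 = -0.5129843504

-0.512984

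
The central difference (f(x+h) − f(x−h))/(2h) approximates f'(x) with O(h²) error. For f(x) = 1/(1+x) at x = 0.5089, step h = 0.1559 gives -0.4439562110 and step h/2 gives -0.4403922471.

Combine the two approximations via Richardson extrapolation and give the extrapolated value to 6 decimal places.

r = 2: numerator weight 4, denominator 3.
Top: 4(-0.4403922471) − (-0.4439562110) = -1.3176127774
Divide by 2^2 − 1 = 3.
So the Richardson estimate is -0.4392042591.

-0.439204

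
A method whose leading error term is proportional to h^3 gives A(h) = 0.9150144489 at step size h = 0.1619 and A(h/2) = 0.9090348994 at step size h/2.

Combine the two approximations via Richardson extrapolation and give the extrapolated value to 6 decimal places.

Error is O(h^3); halving h shrinks it by 2^3 = 8.
Weighted: 7.2722791952 − 0.9150144489 = 6.3572647463
Extrapolated: 6.3572647463 / 7 = 0.9081806780
Correction |R − A(h/2)| = 8.542e-04; gap |A(h/2) − A(h)| = 5.980e-03.

0.908181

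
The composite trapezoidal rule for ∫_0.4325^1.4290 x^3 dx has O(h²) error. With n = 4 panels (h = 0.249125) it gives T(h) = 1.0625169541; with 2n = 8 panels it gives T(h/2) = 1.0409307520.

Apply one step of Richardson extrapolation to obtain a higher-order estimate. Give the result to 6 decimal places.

The method has order 2: 2^2 = 4.
Numerator 4 × A(h/2) − A(h) = 4 × 1.0409307520 − 1.0625169541 = 3.1012060539
(4 × 1.0409307520 − 1.0625169541)/(4 − 1) = 1.0337353513

1.033735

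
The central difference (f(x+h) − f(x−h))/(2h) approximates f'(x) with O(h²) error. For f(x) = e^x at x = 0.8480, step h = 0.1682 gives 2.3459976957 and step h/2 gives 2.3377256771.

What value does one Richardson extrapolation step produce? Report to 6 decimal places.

2.334968

Order 2 gives 2^r = 4 and 2^r − 1 = 3.
Top: 4(2.3377256771) − (2.3459976957) = 7.0049050127
R = 7.0049050127/3 = 2.3349683376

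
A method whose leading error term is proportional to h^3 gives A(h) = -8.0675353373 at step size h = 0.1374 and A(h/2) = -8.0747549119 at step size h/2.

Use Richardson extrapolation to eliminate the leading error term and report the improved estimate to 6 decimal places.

r = 3, so 2^r = 8.
Top: 8(-8.0747549119) − (-8.0675353373) = -56.5305039579
Denominator 8 − 1 = 7.
Extrapolated: (-56.5305039579) / 7 = -8.0757862797

-8.075786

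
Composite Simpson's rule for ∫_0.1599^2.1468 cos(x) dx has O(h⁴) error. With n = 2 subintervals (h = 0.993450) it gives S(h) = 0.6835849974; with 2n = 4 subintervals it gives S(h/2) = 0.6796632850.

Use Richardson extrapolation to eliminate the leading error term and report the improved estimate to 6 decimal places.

With r = 4 the leading error scales as h^4, so the weight is 2^4 = 16.
Difference of the inputs: 0.6796632850 − 0.6835849974 = -0.0039217124
Divide by 2^4 − 1 = 15: (-0.0039217124)/15 = -0.0002614475
R = A(h/2) + (A(h/2) − A(h))/15 = 0.6796632850 − 0.0002614475 = 0.6794018375
Correction |R − A(h/2)| = 2.614e-04; gap |A(h/2) − A(h)| = 3.922e-03.

0.679402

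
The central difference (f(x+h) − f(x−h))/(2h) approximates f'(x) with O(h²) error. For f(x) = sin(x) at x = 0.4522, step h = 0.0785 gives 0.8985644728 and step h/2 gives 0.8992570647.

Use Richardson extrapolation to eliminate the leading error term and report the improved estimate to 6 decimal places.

0.899488

Leading term ∝ h^2; use weight 4 = 2^2.
Top: 4(0.8992570647) − (0.8985644728) = 2.6984637860
Denominator 4 − 1 = 3.
R = 2.6984637860/3 = 0.8994879287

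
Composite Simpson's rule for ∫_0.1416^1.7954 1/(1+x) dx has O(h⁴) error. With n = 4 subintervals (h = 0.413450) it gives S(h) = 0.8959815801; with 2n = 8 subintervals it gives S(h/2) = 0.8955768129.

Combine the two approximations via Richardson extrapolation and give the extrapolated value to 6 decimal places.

0.895550

r = 4: numerator weight 16, denominator 15.
Top: 16(0.8955768129) − (0.8959815801) = 13.4332474263
13.4332474263 ÷ 15 = 0.8955498284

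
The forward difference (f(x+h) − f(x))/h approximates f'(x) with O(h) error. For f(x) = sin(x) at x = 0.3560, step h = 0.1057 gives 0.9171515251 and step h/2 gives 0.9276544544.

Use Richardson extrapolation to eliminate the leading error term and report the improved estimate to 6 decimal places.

Method order is 1; weight 2^1 = 2.
2*0.9276544544 − 0.9171515251 = 0.9381573837
0.9381573837 ÷ 1 = 0.9381573837
Shift from A(h/2): +0.0105029293.

0.938157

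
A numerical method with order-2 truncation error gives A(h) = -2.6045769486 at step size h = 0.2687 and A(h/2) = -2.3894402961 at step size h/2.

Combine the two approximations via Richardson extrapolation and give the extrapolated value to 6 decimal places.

-2.317728

Order 2 gives 2^r = 4 and 2^r − 1 = 3.
Weighted: (-9.5577611844) − (-2.6045769486) = -6.9531842358
Denominator 4 − 1 = 3.
(4·(-2.3894402961) − (-2.6045769486))/(4 − 1) = -2.3177280786
Correction |R − A(h/2)| = 7.171e-02; gap |A(h/2) − A(h)| = 2.151e-01.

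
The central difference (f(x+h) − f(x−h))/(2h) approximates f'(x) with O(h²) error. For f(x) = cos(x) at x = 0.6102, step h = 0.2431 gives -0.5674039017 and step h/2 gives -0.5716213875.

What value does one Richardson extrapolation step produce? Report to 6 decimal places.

Error is O(h^2); halving h shrinks it by 2^2 = 4.
A(h/2) − A(h) = -0.5716213875 − (-0.5674039017) = -0.0042174858
Correction (A(h/2) − A(h))/(4 − 1) = (-0.0042174858)/3 = -0.0014058286
R = -0.5716213875 − 0.0014058286 = -0.5730272161
Correction |R − A(h/2)| = 1.406e-03; gap |A(h/2) − A(h)| = 4.217e-03.

-0.573027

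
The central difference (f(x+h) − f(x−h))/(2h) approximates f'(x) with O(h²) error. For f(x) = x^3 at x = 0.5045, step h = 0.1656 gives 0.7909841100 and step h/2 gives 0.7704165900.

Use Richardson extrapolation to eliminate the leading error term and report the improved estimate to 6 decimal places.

r = 2, so 2^r = 4.
4 × 0.7704165900 = 3.0816663600; subtract 0.7909841100 → 2.2906822500
(4 × 0.7704165900 − 0.7909841100)/(4 − 1) = 0.7635607500
Gap between inputs: 2.057e-02; correction applied: −0.0068558400.

0.763561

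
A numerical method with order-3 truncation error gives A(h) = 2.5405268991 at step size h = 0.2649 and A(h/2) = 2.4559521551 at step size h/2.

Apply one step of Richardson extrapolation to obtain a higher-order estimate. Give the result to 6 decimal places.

Order 3 gives 2^r = 8 and 2^r − 1 = 7.
A(h/2) − A(h) = 2.4559521551 − 2.5405268991 = -0.0845747440
Correction (A(h/2) − A(h))/(8 − 1) = (-0.0845747440)/7 = -0.0120821063
R = A(h/2) + (A(h/2) − A(h))/7 = 2.4559521551 − 0.0120821063 = 2.4438700488

2.443870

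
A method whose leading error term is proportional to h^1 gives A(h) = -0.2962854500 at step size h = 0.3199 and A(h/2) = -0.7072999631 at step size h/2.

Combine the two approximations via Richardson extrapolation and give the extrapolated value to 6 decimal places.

Order 1 gives 2^r = 2 and 2^r − 1 = 1.
2·(-0.7072999631) − (-0.2962854500) = -1.1183144762
(2·(-0.7072999631) − (-0.2962854500))/(2 − 1) = -1.1183144762

-1.118314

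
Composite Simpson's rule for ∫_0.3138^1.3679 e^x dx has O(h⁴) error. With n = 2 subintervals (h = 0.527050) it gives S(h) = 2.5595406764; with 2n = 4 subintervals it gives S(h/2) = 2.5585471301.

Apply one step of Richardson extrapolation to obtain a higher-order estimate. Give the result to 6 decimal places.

r = 4, so 2^r = 16.
2^4×A(h/2) = 40.9367540816; minus A(h) gives 38.3772134052.
R = 38.3772134052/15 = 2.5584808937
Gap between inputs: 9.935e-04; correction applied: −0.0000662364.

2.558481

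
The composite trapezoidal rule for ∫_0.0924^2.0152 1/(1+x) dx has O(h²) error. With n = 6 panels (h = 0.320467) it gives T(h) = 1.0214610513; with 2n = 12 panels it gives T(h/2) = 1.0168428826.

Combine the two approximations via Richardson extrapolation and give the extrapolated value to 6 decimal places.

1.015303

Leading term ∝ h^2; use weight 4 = 2^2.
Top: 4(1.0168428826) − (1.0214610513) = 3.0459104791
(4 × 1.0168428826 − 1.0214610513)/(4 − 1) = 1.0153034930
Gap between inputs: 4.618e-03; correction applied: −0.0015393896.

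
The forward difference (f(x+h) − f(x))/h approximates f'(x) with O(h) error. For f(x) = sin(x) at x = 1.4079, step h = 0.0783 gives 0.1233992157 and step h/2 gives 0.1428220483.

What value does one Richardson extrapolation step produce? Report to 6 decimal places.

Leading term ∝ h^1; use weight 2 = 2^1.
A(h/2) − A(h) = 0.1428220483 − 0.1233992157 = 0.0194228326
Divide by 2^1 − 1 = 1: 0.0194228326/1 = 0.0194228326
R = A(h/2) + (A(h/2) − A(h))/1 = 0.1428220483 + 0.0194228326 = 0.1622448809

0.162245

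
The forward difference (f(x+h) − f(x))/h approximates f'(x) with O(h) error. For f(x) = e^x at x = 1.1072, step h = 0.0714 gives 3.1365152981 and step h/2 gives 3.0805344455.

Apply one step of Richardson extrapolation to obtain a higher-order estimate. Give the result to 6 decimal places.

Leading term ∝ h^1; use weight 2 = 2^1.
Numerator 2*A(h/2) − A(h) = 2*3.0805344455 − 3.1365152981 = 3.0245535929
Divide by 2^1 − 1 = 1.
(2*3.0805344455 − 3.1365152981)/(2 − 1) = 3.0245535929

3.024554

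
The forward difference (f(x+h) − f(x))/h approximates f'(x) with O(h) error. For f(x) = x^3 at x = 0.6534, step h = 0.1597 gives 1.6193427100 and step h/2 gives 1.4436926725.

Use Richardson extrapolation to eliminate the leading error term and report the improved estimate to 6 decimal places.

1.268043

r = 1: numerator weight 2, denominator 1.
A(h/2) − A(h) = 1.4436926725 − 1.6193427100 = -0.1756500375
Divide by 2^1 − 1 = 1: (-0.1756500375)/1 = -0.1756500375
R = 1.4436926725 − 0.1756500375 = 1.2680426350
Gap between inputs: 1.757e-01; correction applied: −0.1756500375.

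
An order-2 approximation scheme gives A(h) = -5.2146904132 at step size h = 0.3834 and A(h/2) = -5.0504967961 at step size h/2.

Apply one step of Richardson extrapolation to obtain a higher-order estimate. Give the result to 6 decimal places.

With r = 2 the leading error scales as h^2, so the weight is 2^2 = 4.
Weighted: (-20.2019871844) − (-5.2146904132) = -14.9872967712
(-14.9872967712) ÷ 3 = -4.9957655904

-4.995766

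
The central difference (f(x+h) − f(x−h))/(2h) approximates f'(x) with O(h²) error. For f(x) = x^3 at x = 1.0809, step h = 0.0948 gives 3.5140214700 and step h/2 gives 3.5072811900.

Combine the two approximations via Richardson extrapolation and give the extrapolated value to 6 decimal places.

3.505034

r = 2, so 2^r = 4.
4×3.5072811900 = 14.0291247600; 14.0291247600 − 3.5140214700 = 10.5151032900
Divide by 2^2 − 1 = 3.
10.5151032900 ÷ 3 = 3.5050344300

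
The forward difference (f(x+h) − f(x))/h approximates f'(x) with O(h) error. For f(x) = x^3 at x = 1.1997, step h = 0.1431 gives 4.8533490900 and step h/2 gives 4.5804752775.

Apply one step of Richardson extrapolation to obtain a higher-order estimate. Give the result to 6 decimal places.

Error is O(h^1); halving h shrinks it by 2^1 = 2.
2*4.5804752775 = 9.1609505550; 9.1609505550 − 4.8533490900 = 4.3076014650
(2*4.5804752775 − 4.8533490900)/(2 − 1) = 4.3076014650
Shift from A(h/2): −0.2728738125.

4.307601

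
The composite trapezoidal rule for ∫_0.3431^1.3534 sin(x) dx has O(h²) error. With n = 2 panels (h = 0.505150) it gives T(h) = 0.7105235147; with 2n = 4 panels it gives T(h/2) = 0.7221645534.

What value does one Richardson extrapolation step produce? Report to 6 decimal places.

0.726045

Error is O(h^2); halving h shrinks it by 2^2 = 4.
Top: 4(0.7221645534) − (0.7105235147) = 2.1781346989
Denominator 4 − 1 = 3.
2.1781346989 ÷ 3 = 0.7260448996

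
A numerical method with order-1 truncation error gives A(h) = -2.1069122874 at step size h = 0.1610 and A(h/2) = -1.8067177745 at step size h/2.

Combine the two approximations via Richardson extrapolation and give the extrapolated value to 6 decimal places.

-1.506523

Leading term ∝ h^1; use weight 2 = 2^1.
Difference of the inputs: -1.8067177745 − (-2.1069122874) = 0.3001945129
Divide by 2^1 − 1 = 1: 0.3001945129/1 = 0.3001945129
R = -1.8067177745 + 0.3001945129 = -1.5065232616
Shift from A(h/2): +0.3001945129.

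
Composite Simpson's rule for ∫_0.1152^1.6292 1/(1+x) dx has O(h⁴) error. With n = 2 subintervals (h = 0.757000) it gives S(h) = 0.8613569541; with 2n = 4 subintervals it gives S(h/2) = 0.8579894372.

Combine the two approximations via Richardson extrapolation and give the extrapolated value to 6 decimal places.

0.857765

With r = 4 the leading error scales as h^4, so the weight is 2^4 = 16.
Weighted: 13.7278309952 − 0.8613569541 = 12.8664740411
12.8664740411 ÷ 15 = 0.8577649361
Gap between inputs: 3.368e-03; correction applied: −0.0002245011.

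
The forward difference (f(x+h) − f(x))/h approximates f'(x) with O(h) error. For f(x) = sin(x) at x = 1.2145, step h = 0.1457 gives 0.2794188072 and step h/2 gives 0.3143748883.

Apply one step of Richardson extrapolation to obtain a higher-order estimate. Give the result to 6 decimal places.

The method has order 1: 2^1 = 2.
Weighted: 0.6287497766 − 0.2794188072 = 0.3493309694
Divide by 2^1 − 1 = 1.
(2×0.3143748883 − 0.2794188072)/(2 − 1) = 0.3493309694
Gap between inputs: 3.496e-02; correction applied: +0.0349560811.

0.349331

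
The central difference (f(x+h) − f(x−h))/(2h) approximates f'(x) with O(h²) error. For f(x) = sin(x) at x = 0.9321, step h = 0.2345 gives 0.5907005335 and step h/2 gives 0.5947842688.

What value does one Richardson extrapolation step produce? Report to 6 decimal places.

0.596146

The method has order 2: 2^2 = 4.
Top: 4(0.5947842688) − (0.5907005335) = 1.7884365417
Denominator 4 − 1 = 3.
1.7884365417 ÷ 3 = 0.5961455139
Correction |R − A(h/2)| = 1.361e-03; gap |A(h/2) − A(h)| = 4.084e-03.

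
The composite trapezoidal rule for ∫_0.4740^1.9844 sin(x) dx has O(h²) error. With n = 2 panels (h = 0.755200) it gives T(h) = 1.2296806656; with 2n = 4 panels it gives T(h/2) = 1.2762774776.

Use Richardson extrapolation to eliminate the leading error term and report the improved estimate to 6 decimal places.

The method has order 2: 2^2 = 4.
4 × 1.2762774776 = 5.1051099104; 5.1051099104 − 1.2296806656 = 3.8754292448
(4 × 1.2762774776 − 1.2296806656)/(4 − 1) = 1.2918097483
Gap between inputs: 4.660e-02; correction applied: +0.0155322707.

1.291810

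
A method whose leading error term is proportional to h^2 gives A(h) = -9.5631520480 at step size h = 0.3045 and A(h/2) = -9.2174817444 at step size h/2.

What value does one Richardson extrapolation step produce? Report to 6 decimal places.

r = 2: numerator weight 4, denominator 3.
A(h/2) − A(h) = -9.2174817444 − (-9.5631520480) = 0.3456703036
Correction (A(h/2) − A(h))/(4 − 1) = 0.3456703036/3 = 0.1152234345
R = -9.2174817444 + 0.1152234345 = -9.1022583099
Correction |R − A(h/2)| = 1.152e-01; gap |A(h/2) − A(h)| = 3.457e-01.

-9.102258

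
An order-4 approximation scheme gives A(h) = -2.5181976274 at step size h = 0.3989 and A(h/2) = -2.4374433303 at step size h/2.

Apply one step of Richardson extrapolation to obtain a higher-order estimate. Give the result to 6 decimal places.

-2.432060

Method order is 4; weight 2^4 = 16.
16·(-2.4374433303) = -38.9990932848; (-38.9990932848) − (-2.5181976274) = -36.4808956574
Extrapolated: (-36.4808956574) / 15 = -2.4320597105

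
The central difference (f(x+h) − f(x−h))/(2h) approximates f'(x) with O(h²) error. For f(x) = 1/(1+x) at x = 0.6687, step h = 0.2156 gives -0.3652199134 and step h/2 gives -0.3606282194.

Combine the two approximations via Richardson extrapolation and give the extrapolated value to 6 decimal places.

-0.359098

r = 2: numerator weight 4, denominator 3.
Numerator 4×A(h/2) − A(h) = 4×(-0.3606282194) − (-0.3652199134) = -1.0772929642
(4×(-0.3606282194) − (-0.3652199134))/(4 − 1) = -0.3590976547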